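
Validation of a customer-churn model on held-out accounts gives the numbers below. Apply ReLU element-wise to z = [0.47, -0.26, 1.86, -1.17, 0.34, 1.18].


ReLU(0.47) = max(0, 0.47) = 0.47
ReLU(-0.26) = max(0, -0.26) = 0.0
ReLU(1.86) = max(0, 1.86) = 1.86
ReLU(-1.17) = max(0, -1.17) = 0.0
ReLU(0.34) = max(0, 0.34) = 0.34
ReLU(1.18) = max(0, 1.18) = 1.18
result = [0.47, 0.0, 1.86, 0.0, 0.34, 1.18]

[0.47, 0.0, 1.86, 0.0, 0.34, 1.18]


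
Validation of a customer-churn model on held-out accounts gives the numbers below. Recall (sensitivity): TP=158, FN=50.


Recall = TP/(TP+FN)
= 158/(158+50)
= 158/208 = 75.96%

75.96%


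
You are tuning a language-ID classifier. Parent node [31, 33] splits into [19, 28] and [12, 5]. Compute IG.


Parent = [31, 33], H_parent = 0.9993
H_left = 0.9734 (n=47), H_right = 0.874 (n=17)
H_children = (47/64)·0.9734 + (17/64)·0.874 = 0.947
IG = 0.9993 - 0.947 = 0.0523

0.0523


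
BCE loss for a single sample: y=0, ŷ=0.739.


BCE = -[y·ln(p) + (1-y)·ln(1-p)]
= -0 - 1·ln(1-0.739)
= -ln(0.261) = 1.3432

1.3432


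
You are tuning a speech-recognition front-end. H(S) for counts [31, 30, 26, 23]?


Probabilities: [31/110, 30/110, 26/110, 23/110] ≈ [0.2818, 0.2727, 0.2364, 0.2091]
H = -((31/110)·log₂(31/110) + (30/110)·log₂(30/110) + (26/110)·log₂(26/110) + (23/110)·log₂(23/110))
  = 1.9901 bits

1.9901 bits


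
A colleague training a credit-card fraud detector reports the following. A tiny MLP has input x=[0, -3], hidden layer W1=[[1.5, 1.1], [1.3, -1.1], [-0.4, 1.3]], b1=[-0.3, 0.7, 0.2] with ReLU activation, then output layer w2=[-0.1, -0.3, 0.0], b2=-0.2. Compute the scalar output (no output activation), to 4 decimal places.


z1[0] = (1.5)·(0) + (1.1)·(-3) - 0.3 = -3.6
z1[1] = (1.3)·(0) + (-1.1)·(-3) + 0.7 = 4.0
z1[2] = (-0.4)·(0) + (1.3)·(-3) + 0.2 = -3.7
h = ReLU(z1) = [0.0, 4.0, 0.0]
output = (-0.1)·(0.0) + (-0.3)·(4.0) + (0.0)·(0.0) - 0.2 = -1.4

-1.4


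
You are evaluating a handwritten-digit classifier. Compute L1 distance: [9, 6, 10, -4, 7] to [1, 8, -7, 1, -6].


d = |9-1| + |6-8| + |10+ 7| + |-4-1| + |7+ 6|
  = 8 + 2 + 17 + 5 + 13
  = 45

45


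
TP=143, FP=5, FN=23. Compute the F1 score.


Precision = 143/148 = 0.9662
Recall = 143/166 = 0.8614
F1 = 2·P·R/(P+R) = 2·TP/(2·TP+FP+FN) = 286/(286+5+23) = 286/314 = 0.9108

0.9108


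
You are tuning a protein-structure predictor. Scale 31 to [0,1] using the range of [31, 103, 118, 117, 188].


min=31, max=188
(31-31)/(188-31) = 0/157 = 0.0

0.0


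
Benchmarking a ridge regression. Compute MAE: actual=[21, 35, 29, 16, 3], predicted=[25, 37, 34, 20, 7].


Absolute errors: |21-25|=4, |35-37|=2, |29-34|=5, |16-20|=4, |3-7|=4
Sum = 19
MAE = 19/5 = 19/5

19/5


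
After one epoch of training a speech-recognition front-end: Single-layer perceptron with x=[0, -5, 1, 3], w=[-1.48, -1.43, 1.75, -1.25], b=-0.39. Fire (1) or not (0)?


z = (0)·(-1.48) + (-5)·(-1.43) + (1)·(1.75) + (3)·(-1.25) - 0.39
  = 4.76
step(z) = 1 (z≥0)

1


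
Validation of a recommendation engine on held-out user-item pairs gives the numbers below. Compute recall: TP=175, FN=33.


Recall = TP/(TP+FN)
= 175/(175+33)
= 175/208 = 84.13%

84.13%


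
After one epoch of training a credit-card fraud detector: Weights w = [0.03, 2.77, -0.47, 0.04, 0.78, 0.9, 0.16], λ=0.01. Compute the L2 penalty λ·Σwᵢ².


‖w‖₂² = (0.03)² + (2.77)² + (-0.47)² + (0.04)² + (0.78)² + (0.9)² + (0.16)²
     = 0.0009 + 7.6729 + 0.2209 + 0.0016 + 0.6084 + 0.81 + 0.0256
     = 9.3403
λ·‖w‖₂² = 0.01·9.3403 = 0.093403

0.093403


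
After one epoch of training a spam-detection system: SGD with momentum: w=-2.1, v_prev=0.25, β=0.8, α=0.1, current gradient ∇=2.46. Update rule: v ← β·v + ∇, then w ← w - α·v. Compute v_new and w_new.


v_new = 0.8·0.25 + 2.46 = 0.2 + 2.46 = 2.66
w_new = -2.1 - 0.1·2.66 = -2.1 - 0.266 = -2.366

v_new=2.66, w_new=-2.366


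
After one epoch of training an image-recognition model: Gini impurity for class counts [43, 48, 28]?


Probabilities: [43/119, 48/119, 28/119] ≈ [0.3613, 0.4034, 0.2353]
Σpᵢ² = (1849 + 2304 + 784)/119² = 4937/14161
Gini = 1 - Σpᵢ² = 1 - 4937/14161 = 0.6514

0.6514


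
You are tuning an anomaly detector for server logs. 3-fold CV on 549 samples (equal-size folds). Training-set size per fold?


Fold size = 549/3 = 183
Training per fold = 549 - 183 = 366

366


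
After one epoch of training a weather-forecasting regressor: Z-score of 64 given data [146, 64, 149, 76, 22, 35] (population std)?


μ = 82, σ = 49.5883
z = (64 - 82)/49.5883 = -0.363

-0.363


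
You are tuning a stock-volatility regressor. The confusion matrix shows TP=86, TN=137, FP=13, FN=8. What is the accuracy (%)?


Accuracy = (TP+TN)/(TP+TN+FP+FN)
= (86+137)/(244)
= 223/244 = 91.39%

91.39%


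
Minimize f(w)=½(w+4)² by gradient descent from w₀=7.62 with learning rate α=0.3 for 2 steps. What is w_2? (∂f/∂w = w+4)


step 1: grad = 7.62+4 = 11.62; w = 7.62 - 0.3·(11.62) = 4.134
step 2: grad = 4.134+4 = 8.134; w = 4.134 - 0.3·(8.134) = 1.6938

1.6938


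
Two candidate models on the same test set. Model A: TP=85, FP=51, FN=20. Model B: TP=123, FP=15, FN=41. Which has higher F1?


Model A: P=85/136=0.625, R=85/105=0.8095, F1=2PR/(P+R)=2TP/(2TP+FP+FN)=170/241=0.7054
Model B: P=123/138=0.8913, R=123/164=0.75, F1=2PR/(P+R)=2TP/(2TP+FP+FN)=246/302=0.8146
0.7054 < 0.8146 → Model B

Model B


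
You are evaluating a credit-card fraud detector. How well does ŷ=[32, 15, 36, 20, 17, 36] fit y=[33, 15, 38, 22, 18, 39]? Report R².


ȳ = 27.5
SS_res = Σ(y-ŷ)² = 19
SS_tot = Σ(y-ȳ)² = 549.5
R² = 1 - SS_res/SS_tot = 1 - 0.0346 = 0.9654

0.9654


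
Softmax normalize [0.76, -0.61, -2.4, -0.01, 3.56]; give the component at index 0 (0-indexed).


Exponentials: e^0.76=2.1383, e^-0.61=0.5434, e^-2.4=0.0907, e^-0.01=0.99, e^3.56=35.1632
Sum = 38.9256
Softmax = [0.0549, 0.014, 0.0023, 0.0254, 0.9033]
p[0] = 2.1383/38.9256 = 0.0549

0.0549


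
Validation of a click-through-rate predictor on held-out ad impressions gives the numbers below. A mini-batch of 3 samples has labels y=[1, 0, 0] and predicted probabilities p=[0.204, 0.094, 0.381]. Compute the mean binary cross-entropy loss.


L[0] = -ln(0.204) = 1.5896
L[1] = -ln(1-0.094) = -ln(0.906) = 0.0987
L[2] = -ln(1-0.381) = -ln(0.619) = 0.4797
mean = (1.5896 + 0.0987 + 0.4797)/3 = 0.7227

0.7227


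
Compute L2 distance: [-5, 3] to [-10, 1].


d = √((-5+ 10)² + (3-1)²)
  = √(25 + 4)
  = √29 = 5.3852

5.3852


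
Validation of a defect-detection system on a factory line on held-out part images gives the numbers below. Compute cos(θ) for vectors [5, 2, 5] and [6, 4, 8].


A·B = 5·6 + 2·4 + 5·8 = 78
‖A‖ = √54 = 7.3485, ‖B‖ = √116 = 10.7703
cos = 78/(√54·√116) = 78/√6264 = 0.9855

0.9855


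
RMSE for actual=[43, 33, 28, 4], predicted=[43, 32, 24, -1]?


MSE = 42/4 = 10.5
RMSE = √(42/4) = 3.2404

3.2404


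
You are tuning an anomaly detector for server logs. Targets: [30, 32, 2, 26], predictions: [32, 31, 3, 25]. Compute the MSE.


Squared errors: (30-32)²=4, (32-31)²=1, (2-3)²=1, (26-25)²=1
Sum = 7
MSE = 7/4 = 7/4

7/4


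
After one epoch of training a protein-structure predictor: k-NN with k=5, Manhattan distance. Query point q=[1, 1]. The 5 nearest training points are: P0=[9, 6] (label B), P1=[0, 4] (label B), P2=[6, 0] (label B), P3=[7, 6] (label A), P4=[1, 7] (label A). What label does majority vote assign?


d(q,P0) = 13  (label B)
d(q,P1) = 4  (label B)
d(q,P2) = 6  (label B)
d(q,P3) = 11  (label A)
d(q,P4) = 6  (label A)
Votes: A=2, B=3
Majority → B

B


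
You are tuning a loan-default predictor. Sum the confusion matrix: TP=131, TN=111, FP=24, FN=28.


Total = TP + TN + FP + FN
= 131 + 111 + 24 + 28
= 294
(Predicted positive: 155, predicted negative: 139)

294


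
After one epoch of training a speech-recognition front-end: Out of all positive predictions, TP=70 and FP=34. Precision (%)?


Precision = TP/(TP+FP)
= 70/(70+34)
= 70/104 = 67.31%

67.31%


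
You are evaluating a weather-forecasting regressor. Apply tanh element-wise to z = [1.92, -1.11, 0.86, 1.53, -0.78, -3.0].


tanh(1.92) = 0.9579
tanh(-1.11) = -0.8041
tanh(0.86) = 0.6963
tanh(1.53) = 0.9104
tanh(-0.78) = -0.6527
tanh(-3.0) = -0.9951
result = [0.9579, -0.8041, 0.6963, 0.9104, -0.6527, -0.9951]

[0.9579, -0.8041, 0.6963, 0.9104, -0.6527, -0.9951]


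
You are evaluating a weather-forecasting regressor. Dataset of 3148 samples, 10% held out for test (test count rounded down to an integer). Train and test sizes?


Test = ⌊3148·10/100⌋ = 314
Train = 3148 - 314 = 2834

Train: 2834, Test: 314


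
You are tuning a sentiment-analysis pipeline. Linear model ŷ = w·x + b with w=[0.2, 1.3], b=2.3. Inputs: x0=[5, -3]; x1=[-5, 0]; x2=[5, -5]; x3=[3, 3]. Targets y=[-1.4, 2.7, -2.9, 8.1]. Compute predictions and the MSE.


ŷ0 = (0.2)·(5) + (1.3)·(-3) + 2.3 = -0.6
ŷ1 = (0.2)·(-5) + (1.3)·(0) + 2.3 = 1.3
ŷ2 = (0.2)·(5) + (1.3)·(-5) + 2.3 = -3.2
ŷ3 = (0.2)·(3) + (1.3)·(3) + 2.3 = 6.8
errors² = [0.64, 1.96, 0.09, 1.69]
MSE = 4.3800/4 = 1.095

1.095


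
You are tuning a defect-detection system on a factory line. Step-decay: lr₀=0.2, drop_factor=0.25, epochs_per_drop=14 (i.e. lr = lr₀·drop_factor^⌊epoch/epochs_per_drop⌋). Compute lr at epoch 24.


n_drops = ⌊24/14⌋ = 1
lr = 0.2·0.25^1 = 0.2·0.25 = 0.05

0.05


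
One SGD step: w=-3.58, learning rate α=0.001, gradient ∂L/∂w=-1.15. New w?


w_new = w - α·∇
= -3.58 - 0.001·-1.15
= -3.58 + 0.00115
= -3.57885

-3.57885


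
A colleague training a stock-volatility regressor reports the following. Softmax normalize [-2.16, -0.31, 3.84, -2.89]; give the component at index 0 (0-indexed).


Exponentials: e^-2.16=0.1153, e^-0.31=0.7334, e^3.84=46.5255, e^-2.89=0.0556
Sum = 47.4298
Softmax = [0.0024, 0.0155, 0.9809, 0.0012]
p[0] = 0.1153/47.4298 = 0.0024

0.0024


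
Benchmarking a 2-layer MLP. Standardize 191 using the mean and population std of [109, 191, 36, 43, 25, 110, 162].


μ = 96.5714, σ = 59.9925
z = (191 - 96.5714)/59.9925 = 1.574

1.574


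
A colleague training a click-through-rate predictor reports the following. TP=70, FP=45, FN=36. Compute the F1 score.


Precision = 70/115 = 0.6087
Recall = 70/106 = 0.6604
F1 = 2·P·R/(P+R) = 2·TP/(2·TP+FP+FN) = 140/(140+45+36) = 140/221 = 0.6335

0.6335


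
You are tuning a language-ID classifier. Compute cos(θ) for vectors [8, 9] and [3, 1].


A·B = 8·3 + 9·1 = 33
‖A‖ = √145 = 12.0416, ‖B‖ = √10 = 3.1623
cos = 33/(√145·√10) = 33/√1450 = 0.8666

0.8666


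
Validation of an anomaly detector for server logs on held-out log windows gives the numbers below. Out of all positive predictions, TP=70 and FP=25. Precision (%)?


Precision = TP/(TP+FP)
= 70/(70+25)
= 70/95 = 73.68%

73.68%


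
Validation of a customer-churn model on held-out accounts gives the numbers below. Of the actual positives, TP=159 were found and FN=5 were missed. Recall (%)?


Recall = TP/(TP+FN)
= 159/(159+5)
= 159/164 = 96.95%

96.95%


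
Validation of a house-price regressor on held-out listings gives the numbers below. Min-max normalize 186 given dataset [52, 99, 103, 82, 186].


min=52, max=186
(186-52)/(186-52) = 134/134 = 1.0

1.0


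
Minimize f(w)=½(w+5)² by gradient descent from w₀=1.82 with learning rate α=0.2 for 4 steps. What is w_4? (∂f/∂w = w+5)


step 1: grad = 1.82+5 = 6.82; w = 1.82 - 0.2·(6.82) = 0.456
step 2: grad = 0.456+5 = 5.456; w = 0.456 - 0.2·(5.456) = -0.6352
step 3: grad = -0.6352+5 = 4.3648; w = -0.6352 - 0.2·(4.3648) = -1.50816
step 4: grad = -1.50816+5 = 3.49184; w = -1.50816 - 0.2·(3.49184) = -2.206528

-2.206528


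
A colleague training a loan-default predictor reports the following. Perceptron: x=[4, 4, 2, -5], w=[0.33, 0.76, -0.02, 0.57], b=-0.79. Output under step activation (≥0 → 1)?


z = (4)·(0.33) + (4)·(0.76) + (2)·(-0.02) + (-5)·(0.57) - 0.79
  = 0.68
step(z) = 1 (z≥0)

1


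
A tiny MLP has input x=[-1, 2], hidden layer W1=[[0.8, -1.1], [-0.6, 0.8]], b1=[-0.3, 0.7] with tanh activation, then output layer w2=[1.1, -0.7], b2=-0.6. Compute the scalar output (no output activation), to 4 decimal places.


z1[0] = (0.8)·(-1) + (-1.1)·(2) - 0.3 = -3.3
z1[1] = (-0.6)·(-1) + (0.8)·(2) + 0.7 = 2.9
h = tanh(z1) = [-0.9973, 0.994]
output = (1.1)·(-0.9973) + (-0.7)·(0.994) - 0.6 = -2.3928

-2.3928


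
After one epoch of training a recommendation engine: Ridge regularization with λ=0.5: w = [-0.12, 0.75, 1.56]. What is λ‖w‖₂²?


‖w‖₂² = (-0.12)² + (0.75)² + (1.56)²
     = 0.0144 + 0.5625 + 2.4336
     = 3.0105
λ·‖w‖₂² = 0.5·3.0105 = 1.50525

1.50525


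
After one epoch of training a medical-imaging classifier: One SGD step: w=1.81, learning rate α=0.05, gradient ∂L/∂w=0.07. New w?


w_new = w - α·∇
= 1.81 - 0.05·0.07
= 1.81 - 0.0035
= 1.8065

1.8065


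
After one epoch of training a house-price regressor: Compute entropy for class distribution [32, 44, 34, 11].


Probabilities: [32/121, 44/121, 34/121, 11/121] ≈ [0.2645, 0.3636, 0.281, 0.0909]
H = -((32/121)·log₂(32/121) + (44/121)·log₂(44/121) + (34/121)·log₂(34/121) + (11/121)·log₂(11/121))
  = 1.8673 bits

1.8673 bits


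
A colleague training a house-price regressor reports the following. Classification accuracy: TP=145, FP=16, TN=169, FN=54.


Accuracy = (TP+TN)/(TP+TN+FP+FN)
= (145+169)/(384)
= 314/384 = 81.77%

81.77%


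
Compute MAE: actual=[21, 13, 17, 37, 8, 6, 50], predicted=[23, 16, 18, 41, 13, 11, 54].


Absolute errors: |21-23|=2, |13-16|=3, |17-18|=1, |37-41|=4, |8-13|=5, |6-11|=5, |50-54|=4
Sum = 24
MAE = 24/7 = 24/7

24/7


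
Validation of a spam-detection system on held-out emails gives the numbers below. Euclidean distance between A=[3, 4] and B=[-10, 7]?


d = √((3+ 10)² + (4-7)²)
  = √(169 + 9)
  = √178 = 13.3417

13.3417


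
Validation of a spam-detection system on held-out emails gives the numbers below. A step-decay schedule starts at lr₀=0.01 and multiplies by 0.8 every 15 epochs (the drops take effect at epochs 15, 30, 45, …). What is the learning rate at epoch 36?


n_drops = ⌊36/15⌋ = 2
lr = 0.01·0.8^2 = 0.01·0.64 = 0.0064

0.0064


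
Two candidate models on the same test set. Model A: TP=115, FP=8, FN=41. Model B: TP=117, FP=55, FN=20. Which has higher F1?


Model A: P=115/123=0.935, R=115/156=0.7372, F1=2PR/(P+R)=2TP/(2TP+FP+FN)=230/279=0.8244
Model B: P=117/172=0.6802, R=117/137=0.854, F1=2PR/(P+R)=2TP/(2TP+FP+FN)=234/309=0.7573
0.8244 > 0.7573 → Model A

Model A


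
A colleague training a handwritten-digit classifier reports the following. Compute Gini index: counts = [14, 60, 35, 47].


Probabilities: [14/156, 60/156, 35/156, 47/156] ≈ [0.0897, 0.3846, 0.2244, 0.3013]
Σpᵢ² = (196 + 3600 + 1225 + 2209)/156² = 7230/24336
Gini = 1 - Σpᵢ² = 1 - 7230/24336 = 0.7029

0.7029


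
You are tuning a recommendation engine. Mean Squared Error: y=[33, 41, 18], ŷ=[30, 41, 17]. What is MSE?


Squared errors: (33-30)²=9, (41-41)²=0, (18-17)²=1
Sum = 10
MSE = 10/3 = 10/3

10/3


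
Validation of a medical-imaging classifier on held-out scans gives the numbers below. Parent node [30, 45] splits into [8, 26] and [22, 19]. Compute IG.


Parent = [30, 45], H_parent = 0.971
H_left = 0.7871 (n=34), H_right = 0.9961 (n=41)
H_children = (34/75)·0.7871 + (41/75)·0.9961 = 0.9014
IG = 0.971 - 0.9014 = 0.0696

0.0696


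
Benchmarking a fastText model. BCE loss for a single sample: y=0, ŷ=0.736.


BCE = -[y·ln(p) + (1-y)·ln(1-p)]
= -0 - 1·ln(1-0.736)
= -ln(0.264) = 1.3318

1.3318


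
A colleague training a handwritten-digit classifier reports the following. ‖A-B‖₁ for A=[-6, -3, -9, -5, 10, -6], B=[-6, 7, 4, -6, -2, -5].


d = |-6+ 6| + |-3-7| + |-9-4| + |-5+ 6| + |10+ 2| + |-6+ 5|
  = 0 + 10 + 13 + 1 + 12 + 1
  = 37

37


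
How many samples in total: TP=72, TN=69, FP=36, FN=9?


Total = TP + TN + FP + FN
= 72 + 69 + 36 + 9
= 186
(Predicted positive: 108, predicted negative: 78)

186


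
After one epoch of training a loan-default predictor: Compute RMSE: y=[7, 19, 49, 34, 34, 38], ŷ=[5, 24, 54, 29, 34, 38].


MSE = 79/6 = 13.1667
RMSE = √(79/6) = 3.6286

3.6286


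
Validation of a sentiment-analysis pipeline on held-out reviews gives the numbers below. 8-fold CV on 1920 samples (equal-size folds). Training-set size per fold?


Fold size = 1920/8 = 240
Training per fold = 1920 - 240 = 1680

1680


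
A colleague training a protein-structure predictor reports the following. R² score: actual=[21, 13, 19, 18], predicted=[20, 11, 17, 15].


ȳ = 17.75
SS_res = Σ(y-ŷ)² = 18
SS_tot = Σ(y-ȳ)² = 34.75
R² = 1 - SS_res/SS_tot = 1 - 0.518 = 0.482

0.482


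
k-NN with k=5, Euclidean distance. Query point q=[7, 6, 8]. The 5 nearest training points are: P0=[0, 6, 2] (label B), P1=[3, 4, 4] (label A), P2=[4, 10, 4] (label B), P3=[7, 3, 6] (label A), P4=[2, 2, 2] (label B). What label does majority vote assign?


d(q,P0) = 9.2195  (label B)
d(q,P1) = 6.0  (label A)
d(q,P2) = 6.4031  (label B)
d(q,P3) = 3.6056  (label A)
d(q,P4) = 8.775  (label B)
Votes: A=2, B=3
Majority → B

B


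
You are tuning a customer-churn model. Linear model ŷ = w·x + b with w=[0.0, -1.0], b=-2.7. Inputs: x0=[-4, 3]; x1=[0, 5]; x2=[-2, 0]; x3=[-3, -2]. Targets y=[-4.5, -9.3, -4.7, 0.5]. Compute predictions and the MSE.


ŷ0 = (0.0)·(-4) + (-1.0)·(3) - 2.7 = -5.7
ŷ1 = (0.0)·(0) + (-1.0)·(5) - 2.7 = -7.7
ŷ2 = (0.0)·(-2) + (-1.0)·(0) - 2.7 = -2.7
ŷ3 = (0.0)·(-3) + (-1.0)·(-2) - 2.7 = -0.7
errors² = [1.44, 2.56, 4.0, 1.44]
MSE = 9.4400/4 = 2.36

2.36


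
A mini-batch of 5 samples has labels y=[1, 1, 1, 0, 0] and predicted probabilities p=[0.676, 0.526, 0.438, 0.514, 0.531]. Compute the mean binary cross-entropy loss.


L[0] = -ln(0.676) = 0.3916
L[1] = -ln(0.526) = 0.6425
L[2] = -ln(0.438) = 0.8255
L[3] = -ln(1-0.514) = -ln(0.486) = 0.7215
L[4] = -ln(1-0.531) = -ln(0.469) = 0.7572
mean = (0.3916 + 0.6425 + 0.8255 + 0.7215 + 0.7572)/5 = 0.6677

0.6677


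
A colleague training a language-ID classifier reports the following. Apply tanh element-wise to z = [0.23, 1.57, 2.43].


tanh(0.23) = 0.226
tanh(1.57) = 0.917
tanh(2.43) = 0.9846
result = [0.226, 0.917, 0.9846]

[0.226, 0.917, 0.9846]


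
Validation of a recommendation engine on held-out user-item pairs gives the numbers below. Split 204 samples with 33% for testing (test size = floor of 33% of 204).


Test = ⌊204·33/100⌋ = 67
Train = 204 - 67 = 137

Train: 137, Test: 67


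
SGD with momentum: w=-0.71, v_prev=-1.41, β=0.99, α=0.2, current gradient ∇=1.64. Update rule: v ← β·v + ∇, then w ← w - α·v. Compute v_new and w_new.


v_new = 0.99·-1.41 + 1.64 = -1.3959 + 1.64 = 0.2441
w_new = -0.71 - 0.2·0.2441 = -0.71 - 0.04882 = -0.75882

v_new=0.2441, w_new=-0.75882


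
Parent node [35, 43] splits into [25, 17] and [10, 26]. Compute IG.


Parent = [35, 43], H_parent = 0.9924
H_left = 0.9737 (n=42), H_right = 0.8524 (n=36)
H_children = (42/78)·0.9737 + (36/78)·0.8524 = 0.9177
IG = 0.9924 - 0.9177 = 0.0747

0.0747


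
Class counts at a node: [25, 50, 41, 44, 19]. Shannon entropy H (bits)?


Probabilities: [25/179, 50/179, 41/179, 44/179, 19/179] ≈ [0.1397, 0.2793, 0.2291, 0.2458, 0.1061]
H = -((25/179)·log₂(25/179) + (50/179)·log₂(50/179) + (41/179)·log₂(41/179) + (44/179)·log₂(44/179) + (19/179)·log₂(19/179))
  = 2.2387 bits

2.2387 bits


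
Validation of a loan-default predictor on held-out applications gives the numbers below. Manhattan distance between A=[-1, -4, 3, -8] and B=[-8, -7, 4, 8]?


d = |-1+ 8| + |-4+ 7| + |3-4| + |-8-8|
  = 7 + 3 + 1 + 16
  = 27

27


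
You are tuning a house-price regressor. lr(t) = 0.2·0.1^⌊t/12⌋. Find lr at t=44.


n_drops = ⌊44/12⌋ = 3
lr = 0.2·0.1^3 = 0.2·0.001 = 0.0002

0.0002


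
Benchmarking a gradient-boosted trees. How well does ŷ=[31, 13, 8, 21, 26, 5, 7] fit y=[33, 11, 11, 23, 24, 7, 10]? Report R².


ȳ = 17
SS_res = Σ(y-ŷ)² = 38
SS_tot = Σ(y-ȳ)² = 562
R² = 1 - SS_res/SS_tot = 1 - 0.0676 = 0.9324

0.9324


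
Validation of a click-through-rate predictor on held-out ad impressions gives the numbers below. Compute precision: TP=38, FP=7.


Precision = TP/(TP+FP)
= 38/(38+7)
= 38/45 = 84.44%

84.44%


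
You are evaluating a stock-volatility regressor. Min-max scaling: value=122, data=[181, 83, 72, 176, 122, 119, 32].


min=32, max=181
(122-32)/(181-32) = 90/149 = 0.604

0.604


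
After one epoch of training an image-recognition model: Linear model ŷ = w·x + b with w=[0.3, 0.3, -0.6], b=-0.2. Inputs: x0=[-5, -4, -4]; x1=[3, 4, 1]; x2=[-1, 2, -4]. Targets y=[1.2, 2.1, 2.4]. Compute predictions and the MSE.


ŷ0 = (0.3)·(-5) + (0.3)·(-4) + (-0.6)·(-4) - 0.2 = -0.5
ŷ1 = (0.3)·(3) + (0.3)·(4) + (-0.6)·(1) - 0.2 = 1.3
ŷ2 = (0.3)·(-1) + (0.3)·(2) + (-0.6)·(-4) - 0.2 = 2.5
errors² = [2.89, 0.64, 0.01]
MSE = 3.5400/3 = 1.18

1.18


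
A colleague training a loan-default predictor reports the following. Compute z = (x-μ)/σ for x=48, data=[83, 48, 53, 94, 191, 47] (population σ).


μ = 86, σ = 50.2527
z = (48 - 86)/50.2527 = -0.7562

-0.7562


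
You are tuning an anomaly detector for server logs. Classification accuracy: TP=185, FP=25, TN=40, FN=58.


Accuracy = (TP+TN)/(TP+TN+FP+FN)
= (185+40)/(308)
= 225/308 = 73.05%

73.05%


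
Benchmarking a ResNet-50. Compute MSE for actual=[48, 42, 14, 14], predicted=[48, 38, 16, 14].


Squared errors: (48-48)²=0, (42-38)²=16, (14-16)²=4, (14-14)²=0
Sum = 20
MSE = 20/4 = 5

5


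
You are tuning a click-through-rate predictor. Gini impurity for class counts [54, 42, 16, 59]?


Probabilities: [54/171, 42/171, 16/171, 59/171] ≈ [0.3158, 0.2456, 0.0936, 0.345]
Σpᵢ² = (2916 + 1764 + 256 + 3481)/171² = 8417/29241
Gini = 1 - Σpᵢ² = 1 - 8417/29241 = 0.7122

0.7122


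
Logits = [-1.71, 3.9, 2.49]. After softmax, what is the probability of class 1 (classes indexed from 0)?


Exponentials: e^-1.71=0.1809, e^3.9=49.4024, e^2.49=12.0613
Sum = 61.6446
Softmax = [0.0029, 0.8014, 0.1957]
p[1] = 49.4024/61.6446 = 0.8014

0.8014


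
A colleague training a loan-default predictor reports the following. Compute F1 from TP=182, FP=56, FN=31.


Precision = 182/238 = 0.7647
Recall = 182/213 = 0.8545
F1 = 2·P·R/(P+R) = 2·TP/(2·TP+FP+FN) = 364/(364+56+31) = 364/451 = 0.8071

0.8071


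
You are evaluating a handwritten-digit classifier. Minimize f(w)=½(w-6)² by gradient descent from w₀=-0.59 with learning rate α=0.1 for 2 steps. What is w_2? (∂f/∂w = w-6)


step 1: grad = -0.59-6 = -6.59; w = -0.59 - 0.1·(-6.59) = 0.069
step 2: grad = 0.069-6 = -5.931; w = 0.069 - 0.1·(-5.931) = 0.6621

0.6621


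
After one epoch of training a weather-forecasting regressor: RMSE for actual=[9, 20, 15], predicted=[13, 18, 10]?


MSE = 45/3 = 15
RMSE = √(45/3) = 3.873

3.873


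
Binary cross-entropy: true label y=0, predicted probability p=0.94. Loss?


BCE = -[y·ln(p) + (1-y)·ln(1-p)]
= -0 - 1·ln(1-0.94)
= -ln(0.06) = 2.8134

2.8134


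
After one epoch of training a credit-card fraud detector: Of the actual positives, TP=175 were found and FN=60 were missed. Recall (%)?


Recall = TP/(TP+FN)
= 175/(175+60)
= 175/235 = 74.47%

74.47%


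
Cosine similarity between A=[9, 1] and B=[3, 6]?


A·B = 9·3 + 1·6 = 33
‖A‖ = √82 = 9.0554, ‖B‖ = √45 = 6.7082
cos = 33/(√82·√45) = 33/√3690 = 0.5433

0.5433


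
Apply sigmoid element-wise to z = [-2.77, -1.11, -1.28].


σ(-2.77) = 1/(1+e^2.77) = 0.059
σ(-1.11) = 1/(1+e^1.11) = 0.2479
σ(-1.28) = 1/(1+e^1.28) = 0.2176
result = [0.059, 0.2479, 0.2176]

[0.059, 0.2479, 0.2176]


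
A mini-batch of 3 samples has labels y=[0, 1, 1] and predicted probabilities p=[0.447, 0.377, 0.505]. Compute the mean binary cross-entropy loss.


L[0] = -ln(1-0.447) = -ln(0.553) = 0.5924
L[1] = -ln(0.377) = 0.9755
L[2] = -ln(0.505) = 0.6832
mean = (0.5924 + 0.9755 + 0.6832)/3 = 0.7504

0.7504


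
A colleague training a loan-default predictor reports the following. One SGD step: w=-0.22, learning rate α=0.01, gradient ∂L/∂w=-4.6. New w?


w_new = w - α·∇
= -0.22 - 0.01·-4.6
= -0.22 + 0.046
= -0.174

-0.174


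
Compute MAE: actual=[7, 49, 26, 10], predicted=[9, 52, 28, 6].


Absolute errors: |7-9|=2, |49-52|=3, |26-28|=2, |10-6|=4
Sum = 11
MAE = 11/4 = 11/4

11/4


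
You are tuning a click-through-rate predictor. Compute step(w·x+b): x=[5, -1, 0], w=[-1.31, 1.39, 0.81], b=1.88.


z = (5)·(-1.31) + (-1)·(1.39) + (0)·(0.81) + 1.88
  = -6.06
step(z) = 0 (z<0)

0


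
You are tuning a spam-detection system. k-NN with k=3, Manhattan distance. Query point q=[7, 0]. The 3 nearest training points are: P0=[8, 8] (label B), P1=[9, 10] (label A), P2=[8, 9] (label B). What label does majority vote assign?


d(q,P0) = 9  (label B)
d(q,P1) = 12  (label A)
d(q,P2) = 10  (label B)
Votes: A=1, B=2
Majority → B

B


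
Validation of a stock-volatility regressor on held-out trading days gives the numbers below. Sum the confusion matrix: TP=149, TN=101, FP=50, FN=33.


Total = TP + TN + FP + FN
= 149 + 101 + 50 + 33
= 333
(Predicted positive: 199, predicted negative: 134)

333


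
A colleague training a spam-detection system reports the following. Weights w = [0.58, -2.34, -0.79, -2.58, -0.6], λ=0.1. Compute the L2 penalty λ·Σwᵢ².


‖w‖₂² = (0.58)² + (-2.34)² + (-0.79)² + (-2.58)² + (-0.6)²
     = 0.3364 + 5.4756 + 0.6241 + 6.6564 + 0.36
     = 13.4525
λ·‖w‖₂² = 0.1·13.4525 = 1.34525

1.34525


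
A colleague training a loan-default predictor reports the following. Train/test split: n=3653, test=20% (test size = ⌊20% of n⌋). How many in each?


Test = ⌊3653·20/100⌋ = 730
Train = 3653 - 730 = 2923

Train: 2923, Test: 730


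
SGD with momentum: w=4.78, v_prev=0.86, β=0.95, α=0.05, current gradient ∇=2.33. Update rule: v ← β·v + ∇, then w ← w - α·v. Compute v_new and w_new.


v_new = 0.95·0.86 + 2.33 = 0.817 + 2.33 = 3.147
w_new = 4.78 - 0.05·3.147 = 4.78 - 0.15735 = 4.62265

v_new=3.147, w_new=4.62265


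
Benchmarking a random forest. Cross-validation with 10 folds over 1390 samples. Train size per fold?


Fold size = 1390/10 = 139
Training per fold = 1390 - 139 = 1251

1251


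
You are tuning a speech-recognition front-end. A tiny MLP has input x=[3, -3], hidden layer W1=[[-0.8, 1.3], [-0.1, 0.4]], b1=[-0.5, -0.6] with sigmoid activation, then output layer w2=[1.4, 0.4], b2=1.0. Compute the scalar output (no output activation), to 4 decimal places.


z1[0] = (-0.8)·(3) + (1.3)·(-3) - 0.5 = -6.8
z1[1] = (-0.1)·(3) + (0.4)·(-3) - 0.6 = -2.1
h = sigmoid(z1) = [0.0011, 0.1091]
output = (1.4)·(0.0011) + (0.4)·(0.1091) + 1.0 = 1.0452

1.0452


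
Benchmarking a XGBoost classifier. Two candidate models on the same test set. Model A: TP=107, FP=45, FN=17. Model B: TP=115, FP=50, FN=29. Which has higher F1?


Model A: P=107/152=0.7039, R=107/124=0.8629, F1=2PR/(P+R)=2TP/(2TP+FP+FN)=214/276=0.7754
Model B: P=115/165=0.697, R=115/144=0.7986, F1=2PR/(P+R)=2TP/(2TP+FP+FN)=230/309=0.7443
0.7754 > 0.7443 → Model A

Model A


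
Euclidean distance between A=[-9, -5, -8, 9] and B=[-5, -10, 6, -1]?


d = √((-9+ 5)² + (-5+ 10)² + (-8-6)² + (9+ 1)²)
  = √(16 + 25 + 196 + 100)
  = √337 = 18.3576

18.3576


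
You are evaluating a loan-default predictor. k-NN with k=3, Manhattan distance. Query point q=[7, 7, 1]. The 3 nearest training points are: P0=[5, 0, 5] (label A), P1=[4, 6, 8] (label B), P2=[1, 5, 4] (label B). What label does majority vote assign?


d(q,P0) = 13  (label A)
d(q,P1) = 11  (label B)
d(q,P2) = 11  (label B)
Votes: A=1, B=2
Majority → B

B


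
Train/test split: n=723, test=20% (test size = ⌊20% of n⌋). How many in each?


Test = ⌊723·20/100⌋ = 144
Train = 723 - 144 = 579

Train: 579, Test: 144


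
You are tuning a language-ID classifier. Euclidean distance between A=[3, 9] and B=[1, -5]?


d = √((3-1)² + (9+ 5)²)
  = √(4 + 196)
  = √200 = 14.1421

14.1421


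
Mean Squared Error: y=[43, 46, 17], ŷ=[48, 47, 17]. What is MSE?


Squared errors: (43-48)²=25, (46-47)²=1, (17-17)²=0
Sum = 26
MSE = 26/3 = 26/3

26/3


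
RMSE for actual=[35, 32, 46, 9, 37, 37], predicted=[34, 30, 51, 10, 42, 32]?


MSE = 81/6 = 13.5
RMSE = √(81/6) = 3.6742

3.6742


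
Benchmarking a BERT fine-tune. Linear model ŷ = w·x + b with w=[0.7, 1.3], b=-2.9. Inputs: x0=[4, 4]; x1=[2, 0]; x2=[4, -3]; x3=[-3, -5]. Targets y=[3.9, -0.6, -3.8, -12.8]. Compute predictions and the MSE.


ŷ0 = (0.7)·(4) + (1.3)·(4) - 2.9 = 5.1
ŷ1 = (0.7)·(2) + (1.3)·(0) - 2.9 = -1.5
ŷ2 = (0.7)·(4) + (1.3)·(-3) - 2.9 = -4.0
ŷ3 = (0.7)·(-3) + (1.3)·(-5) - 2.9 = -11.5
errors² = [1.44, 0.81, 0.04, 1.69]
MSE = 3.9800/4 = 0.995

0.995


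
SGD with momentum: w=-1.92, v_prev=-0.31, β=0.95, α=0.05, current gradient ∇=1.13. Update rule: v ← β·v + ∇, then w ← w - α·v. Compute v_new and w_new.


v_new = 0.95·-0.31 + 1.13 = -0.2945 + 1.13 = 0.8355
w_new = -1.92 - 0.05·0.8355 = -1.92 - 0.041775 = -1.961775

v_new=0.8355, w_new=-1.961775


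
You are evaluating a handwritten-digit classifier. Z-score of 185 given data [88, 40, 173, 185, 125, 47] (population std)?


μ = 109.6667, σ = 56.5263
z = (185 - 109.6667)/56.5263 = 1.3327

1.3327


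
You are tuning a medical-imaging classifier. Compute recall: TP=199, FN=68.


Recall = TP/(TP+FN)
= 199/(199+68)
= 199/267 = 74.53%

74.53%


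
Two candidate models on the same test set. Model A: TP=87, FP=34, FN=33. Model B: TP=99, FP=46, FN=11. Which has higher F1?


Model A: P=87/121=0.719, R=87/120=0.725, F1=2PR/(P+R)=2TP/(2TP+FP+FN)=174/241=0.722
Model B: P=99/145=0.6828, R=99/110=0.9, F1=2PR/(P+R)=2TP/(2TP+FP+FN)=198/255=0.7765
0.722 < 0.7765 → Model B

Model B


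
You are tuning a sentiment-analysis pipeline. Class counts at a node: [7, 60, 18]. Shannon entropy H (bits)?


Probabilities: [7/85, 60/85, 18/85] ≈ [0.0824, 0.7059, 0.2118]
H = -((7/85)·log₂(7/85) + (60/85)·log₂(60/85) + (18/85)·log₂(18/85))
  = 1.1256 bits

1.1256 bits


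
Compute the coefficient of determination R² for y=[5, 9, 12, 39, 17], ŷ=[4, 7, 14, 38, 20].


ȳ = 16.4
SS_res = Σ(y-ŷ)² = 19
SS_tot = Σ(y-ȳ)² = 715.2
R² = 1 - SS_res/SS_tot = 1 - 0.0266 = 0.9734

0.9734


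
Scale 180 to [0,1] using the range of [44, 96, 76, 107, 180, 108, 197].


min=44, max=197
(180-44)/(197-44) = 136/153 = 0.8889

0.8889


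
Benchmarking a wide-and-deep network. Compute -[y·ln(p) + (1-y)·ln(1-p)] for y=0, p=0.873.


BCE = -[y·ln(p) + (1-y)·ln(1-p)]
= -0 - 1·ln(1-0.873)
= -ln(0.127) = 2.0636

2.0636


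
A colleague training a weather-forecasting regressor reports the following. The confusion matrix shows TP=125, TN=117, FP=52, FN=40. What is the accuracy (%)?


Accuracy = (TP+TN)/(TP+TN+FP+FN)
= (125+117)/(334)
= 242/334 = 72.46%

72.46%


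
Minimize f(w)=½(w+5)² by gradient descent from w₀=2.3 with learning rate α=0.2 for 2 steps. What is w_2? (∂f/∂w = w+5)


step 1: grad = 2.3+5 = 7.3; w = 2.3 - 0.2·(7.3) = 0.84
step 2: grad = 0.84+5 = 5.84; w = 0.84 - 0.2·(5.84) = -0.328

-0.328


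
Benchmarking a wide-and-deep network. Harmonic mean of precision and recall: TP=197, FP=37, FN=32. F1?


Precision = 197/234 = 0.8419
Recall = 197/229 = 0.8603
F1 = 2·P·R/(P+R) = 2·TP/(2·TP+FP+FN) = 394/(394+37+32) = 394/463 = 0.851

0.851


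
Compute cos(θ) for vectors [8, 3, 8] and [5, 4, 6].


A·B = 8·5 + 3·4 + 8·6 = 100
‖A‖ = √137 = 11.7047, ‖B‖ = √77 = 8.775
cos = 100/(√137·√77) = 100/√10549 = 0.9736

0.9736


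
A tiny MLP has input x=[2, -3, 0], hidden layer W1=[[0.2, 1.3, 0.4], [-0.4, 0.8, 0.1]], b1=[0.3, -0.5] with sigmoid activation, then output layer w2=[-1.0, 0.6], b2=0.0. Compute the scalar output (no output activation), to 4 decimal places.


z1[0] = (0.2)·(2) + (1.3)·(-3) + (0.4)·(0) + 0.3 = -3.2
z1[1] = (-0.4)·(2) + (0.8)·(-3) + (0.1)·(0) - 0.5 = -3.7
h = sigmoid(z1) = [0.0392, 0.0241]
output = (-1.0)·(0.0392) + (0.6)·(0.0241) + 0.0 = -0.0247

-0.0247


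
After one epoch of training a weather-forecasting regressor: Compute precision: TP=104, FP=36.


Precision = TP/(TP+FP)
= 104/(104+36)
= 104/140 = 74.29%

74.29%


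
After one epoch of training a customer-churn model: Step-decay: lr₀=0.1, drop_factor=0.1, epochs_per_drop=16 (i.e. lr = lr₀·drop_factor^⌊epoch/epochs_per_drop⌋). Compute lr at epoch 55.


n_drops = ⌊55/16⌋ = 3
lr = 0.1·0.1^3 = 0.1·0.001 = 0.0001

0.0001


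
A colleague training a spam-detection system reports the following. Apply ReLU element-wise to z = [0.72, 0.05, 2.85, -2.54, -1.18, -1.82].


ReLU(0.72) = max(0, 0.72) = 0.72
ReLU(0.05) = max(0, 0.05) = 0.05
ReLU(2.85) = max(0, 2.85) = 2.85
ReLU(-2.54) = max(0, -2.54) = 0.0
ReLU(-1.18) = max(0, -1.18) = 0.0
ReLU(-1.82) = max(0, -1.82) = 0.0
result = [0.72, 0.05, 2.85, 0.0, 0.0, 0.0]

[0.72, 0.05, 2.85, 0.0, 0.0, 0.0]


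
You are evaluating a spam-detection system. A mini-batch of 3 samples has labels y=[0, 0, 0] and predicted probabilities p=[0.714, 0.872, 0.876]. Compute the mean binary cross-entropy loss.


L[0] = -ln(1-0.714) = -ln(0.286) = 1.2518
L[1] = -ln(1-0.872) = -ln(0.128) = 2.0557
L[2] = -ln(1-0.876) = -ln(0.124) = 2.0875
mean = (1.2518 + 2.0557 + 2.0875)/3 = 1.7983

1.7983


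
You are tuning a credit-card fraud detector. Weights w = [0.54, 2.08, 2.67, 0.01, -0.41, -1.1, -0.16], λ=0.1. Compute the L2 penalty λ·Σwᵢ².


‖w‖₂² = (0.54)² + (2.08)² + (2.67)² + (0.01)² + (-0.41)² + (-1.1)² + (-0.16)²
     = 0.2916 + 4.3264 + 7.1289 + 0.0001 + 0.1681 + 1.21 + 0.0256
     = 13.1507
λ·‖w‖₂² = 0.1·13.1507 = 1.31507

1.31507


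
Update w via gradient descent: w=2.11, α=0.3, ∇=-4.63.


w_new = w - α·∇
= 2.11 - 0.3·-4.63
= 2.11 + 1.389
= 3.499

3.499


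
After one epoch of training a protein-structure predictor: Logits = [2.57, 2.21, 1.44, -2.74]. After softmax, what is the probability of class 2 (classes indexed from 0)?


Exponentials: e^2.57=13.0658, e^2.21=9.1157, e^1.44=4.2207, e^-2.74=0.0646
Sum = 26.4668
Softmax = [0.4937, 0.3444, 0.1595, 0.0024]
p[2] = 4.2207/26.4668 = 0.1595

0.1595


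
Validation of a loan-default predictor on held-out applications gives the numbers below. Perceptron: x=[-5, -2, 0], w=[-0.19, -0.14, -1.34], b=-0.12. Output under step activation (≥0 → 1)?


z = (-5)·(-0.19) + (-2)·(-0.14) + (0)·(-1.34) - 0.12
  = 1.11
step(z) = 1 (z≥0)

1


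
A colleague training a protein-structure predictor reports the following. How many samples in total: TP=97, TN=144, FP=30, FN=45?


Total = TP + TN + FP + FN
= 97 + 144 + 30 + 45
= 316
(Predicted positive: 127, predicted negative: 189)

316


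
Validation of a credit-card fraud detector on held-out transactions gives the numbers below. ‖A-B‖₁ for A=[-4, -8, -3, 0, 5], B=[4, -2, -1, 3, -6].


d = |-4-4| + |-8+ 2| + |-3+ 1| + |0-3| + |5+ 6|
  = 8 + 6 + 2 + 3 + 11
  = 30

30


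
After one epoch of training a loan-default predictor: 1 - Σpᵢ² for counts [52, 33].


Probabilities: [52/85, 33/85] ≈ [0.6118, 0.3882]
Σpᵢ² = (2704 + 1089)/85² = 3793/7225
Gini = 1 - Σpᵢ² = 1 - 3793/7225 = 0.475

0.475


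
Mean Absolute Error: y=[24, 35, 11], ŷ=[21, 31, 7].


Absolute errors: |24-21|=3, |35-31|=4, |11-7|=4
Sum = 11
MAE = 11/3 = 11/3

11/3


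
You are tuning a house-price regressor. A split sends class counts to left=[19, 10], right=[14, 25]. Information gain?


Parent = [33, 35], H_parent = 0.9994
H_left = 0.9294 (n=29), H_right = 0.9418 (n=39)
H_children = (29/68)·0.9294 + (39/68)·0.9418 = 0.9365
IG = 0.9994 - 0.9365 = 0.0629

0.0629


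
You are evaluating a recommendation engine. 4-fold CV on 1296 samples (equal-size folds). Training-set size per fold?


Fold size = 1296/4 = 324
Training per fold = 1296 - 324 = 972

972


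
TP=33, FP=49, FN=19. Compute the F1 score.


Precision = 33/82 = 0.4024
Recall = 33/52 = 0.6346
F1 = 2·P·R/(P+R) = 2·TP/(2·TP+FP+FN) = 66/(66+49+19) = 66/134 = 0.4925

0.4925


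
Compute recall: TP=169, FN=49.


Recall = TP/(TP+FN)
= 169/(169+49)
= 169/218 = 77.52%

77.52%


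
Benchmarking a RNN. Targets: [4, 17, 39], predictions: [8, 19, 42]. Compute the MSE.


Squared errors: (4-8)²=16, (17-19)²=4, (39-42)²=9
Sum = 29
MSE = 29/3 = 29/3

29/3


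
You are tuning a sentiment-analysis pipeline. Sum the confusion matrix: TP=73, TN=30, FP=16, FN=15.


Total = TP + TN + FP + FN
= 73 + 30 + 16 + 15
= 134
(Predicted positive: 89, predicted negative: 45)

134


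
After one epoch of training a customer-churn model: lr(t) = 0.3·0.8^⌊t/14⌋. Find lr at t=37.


n_drops = ⌊37/14⌋ = 2
lr = 0.3·0.8^2 = 0.3·0.64 = 0.192

0.192


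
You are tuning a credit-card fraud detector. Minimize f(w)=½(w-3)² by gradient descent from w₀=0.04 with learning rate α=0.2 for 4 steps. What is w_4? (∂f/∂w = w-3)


step 1: grad = 0.04-3 = -2.96; w = 0.04 - 0.2·(-2.96) = 0.632
step 2: grad = 0.632-3 = -2.368; w = 0.632 - 0.2·(-2.368) = 1.1056
step 3: grad = 1.1056-3 = -1.8944; w = 1.1056 - 0.2·(-1.8944) = 1.48448
step 4: grad = 1.48448-3 = -1.51552; w = 1.48448 - 0.2·(-1.51552) = 1.787584

1.787584


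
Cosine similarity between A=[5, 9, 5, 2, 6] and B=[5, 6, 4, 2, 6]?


A·B = 5·5 + 9·6 + 5·4 + 2·2 + 6·6 = 139
‖A‖ = √171 = 13.0767, ‖B‖ = √117 = 10.8167
cos = 139/(√171·√117) = 139/√20007 = 0.9827

0.9827


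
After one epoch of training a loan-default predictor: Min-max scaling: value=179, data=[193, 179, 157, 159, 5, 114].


min=5, max=193
(179-5)/(193-5) = 174/188 = 0.9255

0.9255


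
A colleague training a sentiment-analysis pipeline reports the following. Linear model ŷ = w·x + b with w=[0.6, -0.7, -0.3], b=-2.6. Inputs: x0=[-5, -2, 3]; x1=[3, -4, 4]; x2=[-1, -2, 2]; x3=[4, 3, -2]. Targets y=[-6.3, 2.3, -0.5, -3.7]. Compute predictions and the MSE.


ŷ0 = (0.6)·(-5) + (-0.7)·(-2) + (-0.3)·(3) - 2.6 = -5.1
ŷ1 = (0.6)·(3) + (-0.7)·(-4) + (-0.3)·(4) - 2.6 = 0.8
ŷ2 = (0.6)·(-1) + (-0.7)·(-2) + (-0.3)·(2) - 2.6 = -2.4
ŷ3 = (0.6)·(4) + (-0.7)·(3) + (-0.3)·(-2) - 2.6 = -1.7
errors² = [1.44, 2.25, 3.61, 4.0]
MSE = 11.3000/4 = 2.825

2.825


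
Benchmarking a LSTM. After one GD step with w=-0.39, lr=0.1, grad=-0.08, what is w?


w_new = w - α·∇
= -0.39 - 0.1·-0.08
= -0.39 + 0.008
= -0.382

-0.382


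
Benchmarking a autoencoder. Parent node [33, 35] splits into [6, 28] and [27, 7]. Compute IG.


Parent = [33, 35], H_parent = 0.9994
H_left = 0.6723 (n=34), H_right = 0.7335 (n=34)
H_children = (34/68)·0.6723 + (34/68)·0.7335 = 0.7029
IG = 0.9994 - 0.7029 = 0.2965

0.2965


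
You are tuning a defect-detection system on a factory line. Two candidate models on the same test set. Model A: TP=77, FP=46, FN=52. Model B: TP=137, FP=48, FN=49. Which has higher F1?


Model A: P=77/123=0.626, R=77/129=0.5969, F1=2PR/(P+R)=2TP/(2TP+FP+FN)=154/252=0.6111
Model B: P=137/185=0.7405, R=137/186=0.7366, F1=2PR/(P+R)=2TP/(2TP+FP+FN)=274/371=0.7385
0.6111 < 0.7385 → Model B

Model B


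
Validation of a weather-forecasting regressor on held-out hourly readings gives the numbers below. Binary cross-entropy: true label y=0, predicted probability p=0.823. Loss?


BCE = -[y·ln(p) + (1-y)·ln(1-p)]
= -0 - 1·ln(1-0.823)
= -ln(0.177) = 1.7316

1.7316
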